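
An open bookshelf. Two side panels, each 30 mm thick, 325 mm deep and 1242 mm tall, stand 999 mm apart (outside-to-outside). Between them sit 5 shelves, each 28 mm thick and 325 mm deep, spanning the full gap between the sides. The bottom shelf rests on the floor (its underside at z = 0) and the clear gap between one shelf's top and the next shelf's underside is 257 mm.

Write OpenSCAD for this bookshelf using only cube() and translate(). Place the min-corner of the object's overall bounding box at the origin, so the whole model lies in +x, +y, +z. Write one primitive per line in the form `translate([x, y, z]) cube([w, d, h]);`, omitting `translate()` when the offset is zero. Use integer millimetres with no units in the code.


cube([30, 325, 1242]);
translate([969, 0, 0]) cube([30, 325, 1242]);
translate([30, 0, 0]) cube([939, 325, 28]);
translate([30, 0, 285]) cube([939, 325, 28]);
translate([30, 0, 570]) cube([939, 325, 28]);
translate([30, 0, 855]) cube([939, 325, 28]);
translate([30, 0, 1140]) cube([939, 325, 28]);


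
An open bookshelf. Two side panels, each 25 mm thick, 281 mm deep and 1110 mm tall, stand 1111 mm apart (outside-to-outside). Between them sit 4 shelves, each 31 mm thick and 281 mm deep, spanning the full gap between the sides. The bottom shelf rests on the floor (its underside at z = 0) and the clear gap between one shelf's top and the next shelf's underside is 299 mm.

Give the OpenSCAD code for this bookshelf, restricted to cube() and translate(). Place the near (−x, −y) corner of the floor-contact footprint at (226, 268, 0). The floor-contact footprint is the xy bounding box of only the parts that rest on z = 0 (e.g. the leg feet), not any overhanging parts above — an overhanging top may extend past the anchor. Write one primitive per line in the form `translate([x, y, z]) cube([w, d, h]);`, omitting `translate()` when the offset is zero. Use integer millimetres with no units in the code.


translate([226, 268, 0]) cube([25, 281, 1110]);
translate([1312, 268, 0]) cube([25, 281, 1110]);
translate([251, 268, 0]) cube([1061, 281, 31]);
translate([251, 268, 330]) cube([1061, 281, 31]);
translate([251, 268, 660]) cube([1061, 281, 31]);
translate([251, 268, 990]) cube([1061, 281, 31]);


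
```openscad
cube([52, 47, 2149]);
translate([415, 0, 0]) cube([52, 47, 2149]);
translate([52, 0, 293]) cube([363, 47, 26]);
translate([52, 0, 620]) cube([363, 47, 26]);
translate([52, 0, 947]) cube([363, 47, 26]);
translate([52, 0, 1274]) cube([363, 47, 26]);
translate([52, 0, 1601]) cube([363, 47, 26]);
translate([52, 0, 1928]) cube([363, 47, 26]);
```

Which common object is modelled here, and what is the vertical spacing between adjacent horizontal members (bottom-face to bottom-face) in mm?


A ladder. The rung spacing is 327 mm.

Two tall 52×47 posts with 6 short bars between them — a ladder. Adjacent rungs sit at z = 293 and z = 620, so the spacing is 620 − 293 = 327 mm.


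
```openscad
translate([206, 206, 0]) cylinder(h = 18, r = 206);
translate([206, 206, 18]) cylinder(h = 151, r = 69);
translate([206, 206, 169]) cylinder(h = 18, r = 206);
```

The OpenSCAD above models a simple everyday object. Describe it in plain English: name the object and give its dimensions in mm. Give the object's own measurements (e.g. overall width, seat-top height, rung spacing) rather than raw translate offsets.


A spool: two coaxial disc flanges of radius 206 mm and thickness 18 mm, joined by a core cylinder of radius 69 mm and height 151 mm. The lower flange rests on z = 0 and the three cylinders share a vertical axis.


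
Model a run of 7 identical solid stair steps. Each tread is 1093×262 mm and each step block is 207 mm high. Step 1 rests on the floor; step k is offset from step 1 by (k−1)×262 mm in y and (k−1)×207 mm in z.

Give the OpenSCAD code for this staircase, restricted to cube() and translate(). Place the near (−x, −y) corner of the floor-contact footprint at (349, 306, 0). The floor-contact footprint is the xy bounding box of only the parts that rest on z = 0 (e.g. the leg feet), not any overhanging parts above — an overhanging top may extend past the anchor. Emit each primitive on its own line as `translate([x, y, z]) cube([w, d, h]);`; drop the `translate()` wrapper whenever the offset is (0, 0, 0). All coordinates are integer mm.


translate([349, 306, 0]) cube([1093, 262, 207]);
translate([349, 568, 207]) cube([1093, 262, 207]);
translate([349, 830, 414]) cube([1093, 262, 207]);
translate([349, 1092, 621]) cube([1093, 262, 207]);
translate([349, 1354, 828]) cube([1093, 262, 207]);
translate([349, 1616, 1035]) cube([1093, 262, 207]);
translate([349, 1878, 1242]) cube([1093, 262, 207]);


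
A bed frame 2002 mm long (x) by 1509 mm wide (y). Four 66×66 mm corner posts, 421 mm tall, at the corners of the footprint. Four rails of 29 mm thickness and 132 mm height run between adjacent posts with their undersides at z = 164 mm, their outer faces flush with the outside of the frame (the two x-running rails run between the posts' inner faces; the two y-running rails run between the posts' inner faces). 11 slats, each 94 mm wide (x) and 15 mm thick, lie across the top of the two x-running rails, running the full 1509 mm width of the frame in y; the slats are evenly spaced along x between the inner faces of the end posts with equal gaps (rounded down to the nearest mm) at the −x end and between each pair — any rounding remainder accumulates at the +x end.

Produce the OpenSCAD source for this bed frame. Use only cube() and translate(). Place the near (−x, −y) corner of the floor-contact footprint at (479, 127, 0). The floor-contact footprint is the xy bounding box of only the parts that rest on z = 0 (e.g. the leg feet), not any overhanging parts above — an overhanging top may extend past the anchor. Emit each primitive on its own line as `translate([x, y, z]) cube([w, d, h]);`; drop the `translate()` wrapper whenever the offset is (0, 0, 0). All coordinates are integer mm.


translate([479, 127, 0]) cube([66, 66, 421]);
translate([479, 1570, 0]) cube([66, 66, 421]);
translate([2415, 127, 0]) cube([66, 66, 421]);
translate([2415, 1570, 0]) cube([66, 66, 421]);
translate([545, 127, 164]) cube([1870, 29, 132]);
translate([545, 1607, 164]) cube([1870, 29, 132]);
translate([479, 193, 164]) cube([29, 1377, 132]);
translate([2452, 193, 164]) cube([29, 1377, 132]);
translate([614, 127, 296]) cube([94, 1509, 15]);
translate([777, 127, 296]) cube([94, 1509, 15]);
translate([940, 127, 296]) cube([94, 1509, 15]);
translate([1103, 127, 296]) cube([94, 1509, 15]);
translate([1266, 127, 296]) cube([94, 1509, 15]);
translate([1429, 127, 296]) cube([94, 1509, 15]);
translate([1592, 127, 296]) cube([94, 1509, 15]);
translate([1755, 127, 296]) cube([94, 1509, 15]);
translate([1918, 127, 296]) cube([94, 1509, 15]);
translate([2081, 127, 296]) cube([94, 1509, 15]);
translate([2244, 127, 296]) cube([94, 1509, 15]);


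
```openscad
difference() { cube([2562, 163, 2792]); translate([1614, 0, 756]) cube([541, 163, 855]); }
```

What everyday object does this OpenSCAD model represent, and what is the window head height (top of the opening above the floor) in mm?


A wall with a window opening. The window head height is 1611 mm.

A wall with a rectangular opening subtracted — a window. Sill at z = 756, opening 855 mm tall, so the head is at 756 + 855 = 1611 mm.


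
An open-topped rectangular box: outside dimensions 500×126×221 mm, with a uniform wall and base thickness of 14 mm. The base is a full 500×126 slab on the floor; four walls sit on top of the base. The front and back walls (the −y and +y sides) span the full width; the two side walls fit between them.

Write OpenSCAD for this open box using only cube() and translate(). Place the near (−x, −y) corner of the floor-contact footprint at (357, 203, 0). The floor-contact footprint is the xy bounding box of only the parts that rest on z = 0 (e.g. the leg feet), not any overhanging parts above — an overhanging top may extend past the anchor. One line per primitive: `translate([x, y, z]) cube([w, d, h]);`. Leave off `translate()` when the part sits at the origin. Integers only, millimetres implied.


translate([357, 203, 0]) cube([500, 126, 14]);
translate([357, 203, 14]) cube([500, 14, 207]);
translate([357, 315, 14]) cube([500, 14, 207]);
translate([357, 217, 14]) cube([14, 98, 207]);
translate([843, 217, 14]) cube([14, 98, 207]);


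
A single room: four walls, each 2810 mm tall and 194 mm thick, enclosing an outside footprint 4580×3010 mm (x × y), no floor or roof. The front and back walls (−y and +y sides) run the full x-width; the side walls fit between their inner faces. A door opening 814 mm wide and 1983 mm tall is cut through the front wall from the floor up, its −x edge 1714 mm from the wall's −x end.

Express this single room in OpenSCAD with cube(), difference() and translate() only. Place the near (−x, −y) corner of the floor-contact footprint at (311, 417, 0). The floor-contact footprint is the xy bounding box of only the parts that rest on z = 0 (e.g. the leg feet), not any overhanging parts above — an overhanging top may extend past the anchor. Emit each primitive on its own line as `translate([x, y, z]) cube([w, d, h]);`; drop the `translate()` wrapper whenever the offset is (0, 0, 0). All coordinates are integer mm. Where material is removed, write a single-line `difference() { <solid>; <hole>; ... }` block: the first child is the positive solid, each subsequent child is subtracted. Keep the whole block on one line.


difference() { translate([311, 417, 0]) cube([4580, 194, 2810]); translate([2025, 417, 0]) cube([814, 194, 1983]); }
translate([311, 3233, 0]) cube([4580, 194, 2810]);
translate([311, 611, 0]) cube([194, 2622, 2810]);
translate([4697, 611, 0]) cube([194, 2622, 2810]);


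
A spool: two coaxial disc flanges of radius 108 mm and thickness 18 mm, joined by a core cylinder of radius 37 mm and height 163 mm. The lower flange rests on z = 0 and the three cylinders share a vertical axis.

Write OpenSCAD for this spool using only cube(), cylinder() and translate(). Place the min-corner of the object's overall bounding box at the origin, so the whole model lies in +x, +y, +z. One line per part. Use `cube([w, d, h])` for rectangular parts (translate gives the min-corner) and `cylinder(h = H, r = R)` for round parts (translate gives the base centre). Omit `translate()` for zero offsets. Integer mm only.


translate([108, 108, 0]) cylinder(h = 18, r = 108);
translate([108, 108, 18]) cylinder(h = 163, r = 37);
translate([108, 108, 181]) cylinder(h = 18, r = 108);


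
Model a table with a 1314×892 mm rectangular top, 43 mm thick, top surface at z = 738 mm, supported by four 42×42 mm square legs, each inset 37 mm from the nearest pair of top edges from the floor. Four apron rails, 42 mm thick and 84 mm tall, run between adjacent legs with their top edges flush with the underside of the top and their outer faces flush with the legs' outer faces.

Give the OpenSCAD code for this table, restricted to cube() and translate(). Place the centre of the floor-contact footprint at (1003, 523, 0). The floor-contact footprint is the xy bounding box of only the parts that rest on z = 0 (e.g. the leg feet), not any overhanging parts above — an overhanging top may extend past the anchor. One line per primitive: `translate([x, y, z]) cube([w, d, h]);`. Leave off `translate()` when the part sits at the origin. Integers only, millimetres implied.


translate([346, 77, 695]) cube([1314, 892, 43]);
translate([383, 114, 0]) cube([42, 42, 695]);
translate([1581, 114, 0]) cube([42, 42, 695]);
translate([383, 890, 0]) cube([42, 42, 695]);
translate([1581, 890, 0]) cube([42, 42, 695]);
translate([425, 114, 611]) cube([1156, 42, 84]);
translate([425, 890, 611]) cube([1156, 42, 84]);
translate([383, 156, 611]) cube([42, 734, 84]);
translate([1581, 156, 611]) cube([42, 734, 84]);


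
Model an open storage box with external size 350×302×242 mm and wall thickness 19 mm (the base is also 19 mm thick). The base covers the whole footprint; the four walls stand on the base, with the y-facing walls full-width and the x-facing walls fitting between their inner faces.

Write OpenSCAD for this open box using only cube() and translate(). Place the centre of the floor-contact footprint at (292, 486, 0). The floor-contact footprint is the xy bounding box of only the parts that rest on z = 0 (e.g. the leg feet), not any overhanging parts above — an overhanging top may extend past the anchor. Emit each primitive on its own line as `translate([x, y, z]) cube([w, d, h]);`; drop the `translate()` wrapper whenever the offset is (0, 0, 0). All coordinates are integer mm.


translate([117, 335, 0]) cube([350, 302, 19]);
translate([117, 335, 19]) cube([350, 19, 223]);
translate([117, 618, 19]) cube([350, 19, 223]);
translate([117, 354, 19]) cube([19, 264, 223]);
translate([448, 354, 19]) cube([19, 264, 223]);


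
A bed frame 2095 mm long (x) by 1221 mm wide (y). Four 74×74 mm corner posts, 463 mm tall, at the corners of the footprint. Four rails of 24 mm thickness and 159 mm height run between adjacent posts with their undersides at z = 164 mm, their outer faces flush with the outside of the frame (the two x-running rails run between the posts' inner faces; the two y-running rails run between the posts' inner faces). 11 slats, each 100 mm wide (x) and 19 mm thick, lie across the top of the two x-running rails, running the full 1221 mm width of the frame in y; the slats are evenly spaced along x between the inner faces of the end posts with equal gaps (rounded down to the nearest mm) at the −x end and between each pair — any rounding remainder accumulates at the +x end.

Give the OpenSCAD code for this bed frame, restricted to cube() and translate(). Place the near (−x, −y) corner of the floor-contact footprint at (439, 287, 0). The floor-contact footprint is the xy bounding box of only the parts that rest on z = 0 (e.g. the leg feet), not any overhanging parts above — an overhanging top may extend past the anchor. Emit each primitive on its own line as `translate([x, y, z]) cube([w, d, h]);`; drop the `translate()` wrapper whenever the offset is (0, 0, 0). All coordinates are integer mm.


translate([439, 287, 0]) cube([74, 74, 463]);
translate([439, 1434, 0]) cube([74, 74, 463]);
translate([2460, 287, 0]) cube([74, 74, 463]);
translate([2460, 1434, 0]) cube([74, 74, 463]);
translate([513, 287, 164]) cube([1947, 24, 159]);
translate([513, 1484, 164]) cube([1947, 24, 159]);
translate([439, 361, 164]) cube([24, 1073, 159]);
translate([2510, 361, 164]) cube([24, 1073, 159]);
translate([583, 287, 323]) cube([100, 1221, 19]);
translate([753, 287, 323]) cube([100, 1221, 19]);
translate([923, 287, 323]) cube([100, 1221, 19]);
translate([1093, 287, 323]) cube([100, 1221, 19]);
translate([1263, 287, 323]) cube([100, 1221, 19]);
translate([1433, 287, 323]) cube([100, 1221, 19]);
translate([1603, 287, 323]) cube([100, 1221, 19]);
translate([1773, 287, 323]) cube([100, 1221, 19]);
translate([1943, 287, 323]) cube([100, 1221, 19]);
translate([2113, 287, 323]) cube([100, 1221, 19]);
translate([2283, 287, 323]) cube([100, 1221, 19]);


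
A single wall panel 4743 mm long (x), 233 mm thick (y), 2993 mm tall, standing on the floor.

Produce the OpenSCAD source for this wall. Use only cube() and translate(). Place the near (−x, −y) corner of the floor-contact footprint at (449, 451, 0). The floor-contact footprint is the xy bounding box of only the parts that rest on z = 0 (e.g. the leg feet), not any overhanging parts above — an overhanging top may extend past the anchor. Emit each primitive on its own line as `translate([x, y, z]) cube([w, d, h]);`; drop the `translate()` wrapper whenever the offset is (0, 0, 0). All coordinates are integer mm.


translate([449, 451, 0]) cube([4743, 233, 2993]);


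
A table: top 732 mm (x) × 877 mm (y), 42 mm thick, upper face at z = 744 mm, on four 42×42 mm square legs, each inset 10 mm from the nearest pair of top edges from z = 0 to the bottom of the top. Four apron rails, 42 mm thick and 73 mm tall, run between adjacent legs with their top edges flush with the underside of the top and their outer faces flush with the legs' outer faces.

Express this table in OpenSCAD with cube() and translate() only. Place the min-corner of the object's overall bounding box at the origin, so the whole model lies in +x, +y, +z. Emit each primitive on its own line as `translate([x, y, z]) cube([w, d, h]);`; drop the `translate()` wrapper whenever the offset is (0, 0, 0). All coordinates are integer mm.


translate([0, 0, 702]) cube([732, 877, 42]);
translate([10, 10, 0]) cube([42, 42, 702]);
translate([680, 10, 0]) cube([42, 42, 702]);
translate([10, 825, 0]) cube([42, 42, 702]);
translate([680, 825, 0]) cube([42, 42, 702]);
translate([52, 10, 629]) cube([628, 42, 73]);
translate([52, 825, 629]) cube([628, 42, 73]);
translate([10, 52, 629]) cube([42, 773, 73]);
translate([680, 52, 629]) cube([42, 773, 73]);


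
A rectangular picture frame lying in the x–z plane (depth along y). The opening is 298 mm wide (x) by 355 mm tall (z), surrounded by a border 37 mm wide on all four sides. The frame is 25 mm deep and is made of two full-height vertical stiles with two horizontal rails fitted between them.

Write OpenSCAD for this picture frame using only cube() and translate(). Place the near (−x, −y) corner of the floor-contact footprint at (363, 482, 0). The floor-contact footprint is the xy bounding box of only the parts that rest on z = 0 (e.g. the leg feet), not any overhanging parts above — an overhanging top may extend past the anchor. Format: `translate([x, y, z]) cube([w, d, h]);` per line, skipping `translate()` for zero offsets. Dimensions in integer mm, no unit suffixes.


translate([363, 482, 0]) cube([37, 25, 429]);
translate([698, 482, 0]) cube([37, 25, 429]);
translate([400, 482, 0]) cube([298, 25, 37]);
translate([400, 482, 392]) cube([298, 25, 37]);


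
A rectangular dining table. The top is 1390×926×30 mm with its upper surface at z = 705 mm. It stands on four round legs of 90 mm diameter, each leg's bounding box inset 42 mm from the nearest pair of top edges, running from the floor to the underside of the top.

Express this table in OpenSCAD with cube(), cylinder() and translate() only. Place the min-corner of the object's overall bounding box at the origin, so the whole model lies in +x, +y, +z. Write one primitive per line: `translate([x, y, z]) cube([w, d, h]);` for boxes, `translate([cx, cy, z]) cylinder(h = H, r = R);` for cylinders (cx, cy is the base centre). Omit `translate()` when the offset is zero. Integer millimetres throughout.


translate([0, 0, 675]) cube([1390, 926, 30]);
translate([87, 87, 0]) cylinder(h = 675, r = 45);
translate([1303, 87, 0]) cylinder(h = 675, r = 45);
translate([87, 839, 0]) cylinder(h = 675, r = 45);
translate([1303, 839, 0]) cylinder(h = 675, r = 45);


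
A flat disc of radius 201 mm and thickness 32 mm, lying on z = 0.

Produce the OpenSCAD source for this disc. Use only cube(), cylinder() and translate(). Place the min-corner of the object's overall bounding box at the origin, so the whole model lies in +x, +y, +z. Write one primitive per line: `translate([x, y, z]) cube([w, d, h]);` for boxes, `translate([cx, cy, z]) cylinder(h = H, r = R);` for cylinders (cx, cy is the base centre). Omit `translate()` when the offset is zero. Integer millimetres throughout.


translate([201, 201, 0]) cylinder(h = 32, r = 201);


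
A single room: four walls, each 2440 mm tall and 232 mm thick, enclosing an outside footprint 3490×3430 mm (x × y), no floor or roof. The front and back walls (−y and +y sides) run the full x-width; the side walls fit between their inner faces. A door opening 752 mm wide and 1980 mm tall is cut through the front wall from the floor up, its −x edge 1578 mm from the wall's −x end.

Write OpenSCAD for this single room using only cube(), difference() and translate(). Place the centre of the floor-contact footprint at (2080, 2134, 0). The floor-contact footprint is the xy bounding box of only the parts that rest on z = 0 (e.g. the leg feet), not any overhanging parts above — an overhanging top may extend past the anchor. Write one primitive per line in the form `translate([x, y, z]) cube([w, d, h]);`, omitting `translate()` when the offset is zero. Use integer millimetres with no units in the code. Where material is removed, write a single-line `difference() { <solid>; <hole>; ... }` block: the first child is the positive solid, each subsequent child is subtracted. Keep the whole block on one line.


difference() { translate([335, 419, 0]) cube([3490, 232, 2440]); translate([1913, 419, 0]) cube([752, 232, 1980]); }
translate([335, 3617, 0]) cube([3490, 232, 2440]);
translate([335, 651, 0]) cube([232, 2966, 2440]);
translate([3593, 651, 0]) cube([232, 2966, 2440]);


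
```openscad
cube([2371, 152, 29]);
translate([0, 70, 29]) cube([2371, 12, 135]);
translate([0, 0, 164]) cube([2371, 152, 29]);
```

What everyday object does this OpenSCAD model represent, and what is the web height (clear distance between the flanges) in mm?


An I-beam. The web height is 135 mm.

Two wide flanges with a thin centred web — an I-beam. Overall 193 mm minus two 29 mm flanges gives a web of 193 − 2·29 = 135 mm.


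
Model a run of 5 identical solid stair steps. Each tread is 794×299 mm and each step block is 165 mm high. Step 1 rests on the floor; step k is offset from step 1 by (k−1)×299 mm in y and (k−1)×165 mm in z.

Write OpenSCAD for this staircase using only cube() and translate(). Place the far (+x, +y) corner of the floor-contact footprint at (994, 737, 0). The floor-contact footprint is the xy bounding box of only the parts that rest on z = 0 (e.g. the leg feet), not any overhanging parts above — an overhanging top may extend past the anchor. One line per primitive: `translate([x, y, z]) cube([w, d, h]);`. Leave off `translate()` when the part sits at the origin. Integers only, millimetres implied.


translate([200, 438, 0]) cube([794, 299, 165]);
translate([200, 737, 165]) cube([794, 299, 165]);
translate([200, 1036, 330]) cube([794, 299, 165]);
translate([200, 1335, 495]) cube([794, 299, 165]);
translate([200, 1634, 660]) cube([794, 299, 165]);


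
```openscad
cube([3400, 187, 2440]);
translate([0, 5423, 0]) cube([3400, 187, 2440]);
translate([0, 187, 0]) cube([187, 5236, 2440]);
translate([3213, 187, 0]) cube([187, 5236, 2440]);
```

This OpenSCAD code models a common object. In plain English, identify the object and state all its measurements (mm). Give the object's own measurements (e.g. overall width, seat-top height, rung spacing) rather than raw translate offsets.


The wall frame of a small rectangular building: four walls, each 2440 mm tall and 187 mm thick, enclosing a footprint 3400 mm (x) by 5610 mm (y) outside-to-outside, with no floor or roof. The front and back walls (the −y and +y sides) span the full width; the two side walls fit between them.


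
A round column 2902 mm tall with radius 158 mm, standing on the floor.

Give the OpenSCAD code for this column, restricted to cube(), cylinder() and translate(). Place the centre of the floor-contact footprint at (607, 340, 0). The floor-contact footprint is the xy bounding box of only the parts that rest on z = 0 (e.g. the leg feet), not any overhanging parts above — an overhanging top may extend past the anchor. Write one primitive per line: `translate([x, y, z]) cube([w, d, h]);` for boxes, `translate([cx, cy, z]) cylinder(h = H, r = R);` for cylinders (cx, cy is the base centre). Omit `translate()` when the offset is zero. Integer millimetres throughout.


translate([607, 340, 0]) cylinder(h = 2902, r = 158);


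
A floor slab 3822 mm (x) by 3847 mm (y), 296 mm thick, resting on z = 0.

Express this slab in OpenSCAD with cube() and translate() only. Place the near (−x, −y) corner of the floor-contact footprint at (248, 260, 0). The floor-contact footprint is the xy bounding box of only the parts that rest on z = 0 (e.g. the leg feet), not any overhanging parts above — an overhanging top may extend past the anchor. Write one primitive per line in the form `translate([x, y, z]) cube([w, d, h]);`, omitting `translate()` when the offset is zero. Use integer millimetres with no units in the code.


translate([248, 260, 0]) cube([3822, 3847, 296]);


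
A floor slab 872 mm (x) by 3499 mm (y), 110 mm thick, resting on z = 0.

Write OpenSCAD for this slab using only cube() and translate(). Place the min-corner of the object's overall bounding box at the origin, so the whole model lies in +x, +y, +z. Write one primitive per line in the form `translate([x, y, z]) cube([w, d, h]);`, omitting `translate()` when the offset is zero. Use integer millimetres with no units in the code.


cube([872, 3499, 110]);


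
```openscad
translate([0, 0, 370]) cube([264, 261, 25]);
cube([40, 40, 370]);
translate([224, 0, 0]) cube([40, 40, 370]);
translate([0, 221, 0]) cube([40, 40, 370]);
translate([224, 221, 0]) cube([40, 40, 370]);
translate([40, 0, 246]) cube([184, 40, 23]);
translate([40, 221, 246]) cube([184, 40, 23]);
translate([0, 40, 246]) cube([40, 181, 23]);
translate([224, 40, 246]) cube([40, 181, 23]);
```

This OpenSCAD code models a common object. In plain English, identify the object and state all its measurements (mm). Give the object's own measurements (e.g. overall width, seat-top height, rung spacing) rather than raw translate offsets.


A simple wooden stool: a rectangular seat 264 mm (x) by 261 mm (y), 25 mm thick, top face at z = 395 mm, on four square legs, each 40×40 mm in cross-section. The legs rest on z = 0, each flush with a corner of the seat. Four stretchers, 40 mm wide and 23 mm tall, connect adjacent legs with their undersides at z = 246 mm, each running between the inner faces of the legs it joins and aligned with the legs' outer faces on the other axis.


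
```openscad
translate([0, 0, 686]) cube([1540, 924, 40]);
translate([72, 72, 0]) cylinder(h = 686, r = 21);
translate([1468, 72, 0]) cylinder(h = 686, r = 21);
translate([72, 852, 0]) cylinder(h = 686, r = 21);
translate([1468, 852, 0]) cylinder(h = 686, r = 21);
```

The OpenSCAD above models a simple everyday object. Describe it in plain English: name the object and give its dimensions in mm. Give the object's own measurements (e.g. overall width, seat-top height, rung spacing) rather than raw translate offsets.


A table: top 1540 mm (x) × 924 mm (y), 40 mm thick, upper face at z = 726 mm, on four round legs of 42 mm diameter, each leg's bounding box inset 51 mm from the nearest pair of top edges from z = 0 to the bottom of the top.


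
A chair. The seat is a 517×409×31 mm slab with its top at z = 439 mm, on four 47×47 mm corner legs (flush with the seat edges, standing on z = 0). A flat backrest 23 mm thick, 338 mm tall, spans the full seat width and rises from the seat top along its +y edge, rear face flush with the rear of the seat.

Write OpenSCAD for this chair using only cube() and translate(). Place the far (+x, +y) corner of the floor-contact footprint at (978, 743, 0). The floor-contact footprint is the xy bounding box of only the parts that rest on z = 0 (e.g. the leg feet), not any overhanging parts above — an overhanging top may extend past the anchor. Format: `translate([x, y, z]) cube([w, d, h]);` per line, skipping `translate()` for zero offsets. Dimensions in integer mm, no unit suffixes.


translate([461, 334, 408]) cube([517, 409, 31]);
translate([461, 334, 0]) cube([47, 47, 408]);
translate([931, 334, 0]) cube([47, 47, 408]);
translate([461, 696, 0]) cube([47, 47, 408]);
translate([931, 696, 0]) cube([47, 47, 408]);
translate([461, 720, 439]) cube([517, 23, 338]);


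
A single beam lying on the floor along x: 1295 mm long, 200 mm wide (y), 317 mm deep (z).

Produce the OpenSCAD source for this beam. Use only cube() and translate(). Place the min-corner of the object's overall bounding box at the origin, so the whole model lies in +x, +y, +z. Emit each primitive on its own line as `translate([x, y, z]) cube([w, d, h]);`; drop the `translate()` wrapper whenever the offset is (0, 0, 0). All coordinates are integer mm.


cube([1295, 200, 317]);


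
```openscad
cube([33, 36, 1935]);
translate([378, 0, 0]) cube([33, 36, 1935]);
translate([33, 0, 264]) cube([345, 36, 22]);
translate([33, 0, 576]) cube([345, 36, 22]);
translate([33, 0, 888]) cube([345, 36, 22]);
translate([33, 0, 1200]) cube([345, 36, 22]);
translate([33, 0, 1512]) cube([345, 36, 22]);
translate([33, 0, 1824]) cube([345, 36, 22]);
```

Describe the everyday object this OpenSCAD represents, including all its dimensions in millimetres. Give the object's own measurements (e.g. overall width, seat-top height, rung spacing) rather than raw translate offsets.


A straight ladder. Two 33×36 mm vertical rails, 1935 mm tall, stand 411 mm apart (outside-to-outside) with their front faces coplanar on the −y side. 6 rungs, each 36 mm deep and 22 mm tall, span between the inner faces of the rails, front faces flush with the rails. The lowest rung's underside is at z = 264 mm and rungs are spaced 312 mm apart (underside to underside).


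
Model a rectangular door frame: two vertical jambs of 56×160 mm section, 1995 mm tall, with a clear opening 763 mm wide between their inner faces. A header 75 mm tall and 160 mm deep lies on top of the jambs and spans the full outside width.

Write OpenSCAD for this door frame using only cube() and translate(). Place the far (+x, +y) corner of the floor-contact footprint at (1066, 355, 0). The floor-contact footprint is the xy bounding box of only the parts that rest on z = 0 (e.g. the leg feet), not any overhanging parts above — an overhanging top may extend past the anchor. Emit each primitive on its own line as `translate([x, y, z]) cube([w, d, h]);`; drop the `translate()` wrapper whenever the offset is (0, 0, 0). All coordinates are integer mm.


translate([191, 195, 0]) cube([56, 160, 1995]);
translate([1010, 195, 0]) cube([56, 160, 1995]);
translate([191, 195, 1995]) cube([875, 160, 75]);


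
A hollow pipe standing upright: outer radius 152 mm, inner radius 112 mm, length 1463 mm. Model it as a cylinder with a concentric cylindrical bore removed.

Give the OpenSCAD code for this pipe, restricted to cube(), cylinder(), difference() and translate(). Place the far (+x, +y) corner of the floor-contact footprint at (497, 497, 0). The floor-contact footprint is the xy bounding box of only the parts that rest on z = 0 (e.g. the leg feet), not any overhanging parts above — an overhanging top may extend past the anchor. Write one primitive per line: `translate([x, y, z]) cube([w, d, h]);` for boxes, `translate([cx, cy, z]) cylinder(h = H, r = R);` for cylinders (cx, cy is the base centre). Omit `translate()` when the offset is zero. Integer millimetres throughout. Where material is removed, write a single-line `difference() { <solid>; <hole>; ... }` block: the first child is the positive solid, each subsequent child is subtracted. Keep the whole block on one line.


difference() { translate([345, 345, 0]) cylinder(h = 1463, r = 152); translate([345, 345, 0]) cylinder(h = 1463, r = 112); }


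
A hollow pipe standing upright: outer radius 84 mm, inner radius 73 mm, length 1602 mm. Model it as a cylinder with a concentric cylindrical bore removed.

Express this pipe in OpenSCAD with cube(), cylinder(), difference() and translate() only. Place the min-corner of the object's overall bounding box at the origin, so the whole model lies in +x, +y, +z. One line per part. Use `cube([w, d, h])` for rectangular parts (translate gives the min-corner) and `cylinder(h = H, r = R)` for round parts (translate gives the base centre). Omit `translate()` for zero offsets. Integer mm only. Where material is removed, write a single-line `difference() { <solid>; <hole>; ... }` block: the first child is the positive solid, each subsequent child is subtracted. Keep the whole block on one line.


difference() { translate([84, 84, 0]) cylinder(h = 1602, r = 84); translate([84, 84, 0]) cylinder(h = 1602, r = 73); }


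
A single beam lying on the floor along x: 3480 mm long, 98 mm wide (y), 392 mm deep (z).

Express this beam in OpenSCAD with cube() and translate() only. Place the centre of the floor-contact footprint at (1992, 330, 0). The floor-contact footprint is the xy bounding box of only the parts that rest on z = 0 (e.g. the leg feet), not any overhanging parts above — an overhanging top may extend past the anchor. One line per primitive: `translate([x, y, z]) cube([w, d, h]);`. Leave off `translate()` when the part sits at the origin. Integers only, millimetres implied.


translate([252, 281, 0]) cube([3480, 98, 392]);


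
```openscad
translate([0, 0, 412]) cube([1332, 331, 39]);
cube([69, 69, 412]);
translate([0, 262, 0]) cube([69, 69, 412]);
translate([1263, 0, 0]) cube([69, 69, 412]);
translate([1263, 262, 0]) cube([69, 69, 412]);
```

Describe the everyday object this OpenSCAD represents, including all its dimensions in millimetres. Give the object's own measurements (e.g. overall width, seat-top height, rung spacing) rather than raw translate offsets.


A bench: a 1332×331 mm seat slab, 39 mm thick, top at z = 451 mm, on four 69×69 mm square legs flush with the seat corners and standing on z = 0.


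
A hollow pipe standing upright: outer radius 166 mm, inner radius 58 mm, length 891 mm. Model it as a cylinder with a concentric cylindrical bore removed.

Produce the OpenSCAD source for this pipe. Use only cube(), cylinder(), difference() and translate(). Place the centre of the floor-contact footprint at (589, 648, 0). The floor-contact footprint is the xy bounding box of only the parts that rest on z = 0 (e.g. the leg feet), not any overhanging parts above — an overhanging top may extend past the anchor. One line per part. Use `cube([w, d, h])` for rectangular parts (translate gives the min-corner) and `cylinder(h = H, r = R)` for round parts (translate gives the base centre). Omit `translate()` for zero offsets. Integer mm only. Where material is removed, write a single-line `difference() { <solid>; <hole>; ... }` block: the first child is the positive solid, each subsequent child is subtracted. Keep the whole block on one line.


difference() { translate([589, 648, 0]) cylinder(h = 891, r = 166); translate([589, 648, 0]) cylinder(h = 891, r = 58); }


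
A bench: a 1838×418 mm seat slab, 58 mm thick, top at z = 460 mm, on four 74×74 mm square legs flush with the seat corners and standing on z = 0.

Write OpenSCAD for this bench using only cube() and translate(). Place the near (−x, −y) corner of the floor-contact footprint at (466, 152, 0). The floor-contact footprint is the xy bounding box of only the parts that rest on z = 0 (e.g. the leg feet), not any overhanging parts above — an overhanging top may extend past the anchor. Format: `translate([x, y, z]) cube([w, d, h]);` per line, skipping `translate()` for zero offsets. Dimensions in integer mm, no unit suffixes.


translate([466, 152, 402]) cube([1838, 418, 58]);
translate([466, 152, 0]) cube([74, 74, 402]);
translate([466, 496, 0]) cube([74, 74, 402]);
translate([2230, 152, 0]) cube([74, 74, 402]);
translate([2230, 496, 0]) cube([74, 74, 402]);


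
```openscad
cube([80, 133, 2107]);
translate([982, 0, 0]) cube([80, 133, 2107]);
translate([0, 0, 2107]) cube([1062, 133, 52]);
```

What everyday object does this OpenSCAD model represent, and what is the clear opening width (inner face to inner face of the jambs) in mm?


A door frame. The clear opening width is 902 mm.

Two 2107 mm tall posts with a header on top — a door frame. The left jamb is 80 mm wide at x = 0; the right jamb starts at x = 982. The clear opening is 982 − 80 = 902 mm.


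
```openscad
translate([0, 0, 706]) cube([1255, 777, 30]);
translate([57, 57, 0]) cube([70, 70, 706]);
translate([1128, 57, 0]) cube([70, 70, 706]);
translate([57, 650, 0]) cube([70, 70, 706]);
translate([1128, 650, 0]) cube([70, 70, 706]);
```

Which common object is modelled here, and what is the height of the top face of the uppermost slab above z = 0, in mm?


A table. The table height is 736 mm.

A 1255×777×30 slab sits at z = 706 on four 70 mm square posts — a table. The top surface is at 706 + 30 = 736 mm.


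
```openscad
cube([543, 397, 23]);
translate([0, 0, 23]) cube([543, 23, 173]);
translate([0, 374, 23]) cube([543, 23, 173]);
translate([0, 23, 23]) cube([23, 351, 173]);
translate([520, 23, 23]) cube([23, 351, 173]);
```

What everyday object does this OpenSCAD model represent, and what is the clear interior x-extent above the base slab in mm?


An open box. The internal width is 497 mm.

A 543×397 base slab with four walls standing on it — an open box. The base is 543 mm wide and the walls are 23 mm thick, so the internal width is 543 − 2 × 23 = 497 mm.


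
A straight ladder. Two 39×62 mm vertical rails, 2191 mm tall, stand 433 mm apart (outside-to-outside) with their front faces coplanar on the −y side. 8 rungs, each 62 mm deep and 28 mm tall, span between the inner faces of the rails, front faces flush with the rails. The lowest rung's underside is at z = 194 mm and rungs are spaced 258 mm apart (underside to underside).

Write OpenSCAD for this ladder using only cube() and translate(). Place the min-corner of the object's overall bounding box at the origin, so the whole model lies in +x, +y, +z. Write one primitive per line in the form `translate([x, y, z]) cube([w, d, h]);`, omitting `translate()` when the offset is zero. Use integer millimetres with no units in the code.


cube([39, 62, 2191]);
translate([394, 0, 0]) cube([39, 62, 2191]);
translate([39, 0, 194]) cube([355, 62, 28]);
translate([39, 0, 452]) cube([355, 62, 28]);
translate([39, 0, 710]) cube([355, 62, 28]);
translate([39, 0, 968]) cube([355, 62, 28]);
translate([39, 0, 1226]) cube([355, 62, 28]);
translate([39, 0, 1484]) cube([355, 62, 28]);
translate([39, 0, 1742]) cube([355, 62, 28]);
translate([39, 0, 2000]) cube([355, 62, 28]);


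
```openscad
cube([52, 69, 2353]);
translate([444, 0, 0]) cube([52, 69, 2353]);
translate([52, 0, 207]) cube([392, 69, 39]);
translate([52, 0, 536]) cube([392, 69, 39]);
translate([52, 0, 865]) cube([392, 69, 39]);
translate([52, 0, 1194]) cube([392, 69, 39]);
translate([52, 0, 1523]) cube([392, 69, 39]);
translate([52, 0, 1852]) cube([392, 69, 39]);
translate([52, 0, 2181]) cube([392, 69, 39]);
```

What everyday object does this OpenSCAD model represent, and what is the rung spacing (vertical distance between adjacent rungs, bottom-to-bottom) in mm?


A ladder. The rung spacing is 329 mm.

Two tall 52×69 posts with 7 short bars between them — a ladder. Adjacent rungs sit at z = 207 and z = 536, so the spacing is 536 − 207 = 329 mm.


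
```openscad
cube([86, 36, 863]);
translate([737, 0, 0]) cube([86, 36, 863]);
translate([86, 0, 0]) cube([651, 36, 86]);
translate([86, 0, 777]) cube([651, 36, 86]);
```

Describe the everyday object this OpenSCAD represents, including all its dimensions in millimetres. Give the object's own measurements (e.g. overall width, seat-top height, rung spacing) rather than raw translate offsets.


A rectangular picture frame lying in the x–z plane (depth along y). The opening is 651 mm wide (x) by 691 mm tall (z), surrounded by a border 86 mm wide on all four sides. The frame is 36 mm deep and is made of two full-height vertical stiles with two horizontal rails fitted between them.


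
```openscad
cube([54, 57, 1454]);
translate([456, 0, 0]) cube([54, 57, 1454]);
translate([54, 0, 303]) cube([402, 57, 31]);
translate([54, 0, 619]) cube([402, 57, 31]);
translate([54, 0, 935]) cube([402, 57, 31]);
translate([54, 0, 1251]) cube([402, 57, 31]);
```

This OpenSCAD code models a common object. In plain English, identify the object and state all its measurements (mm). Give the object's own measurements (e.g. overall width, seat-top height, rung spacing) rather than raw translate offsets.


A straight ladder. Two 54×57 mm vertical rails, 1454 mm tall, stand 510 mm apart (outside-to-outside) with their front faces coplanar on the −y side. 4 rungs, each 57 mm deep and 31 mm tall, span between the inner faces of the rails, front faces flush with the rails. The lowest rung's underside is at z = 303 mm and rungs are spaced 316 mm apart (underside to underside).
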